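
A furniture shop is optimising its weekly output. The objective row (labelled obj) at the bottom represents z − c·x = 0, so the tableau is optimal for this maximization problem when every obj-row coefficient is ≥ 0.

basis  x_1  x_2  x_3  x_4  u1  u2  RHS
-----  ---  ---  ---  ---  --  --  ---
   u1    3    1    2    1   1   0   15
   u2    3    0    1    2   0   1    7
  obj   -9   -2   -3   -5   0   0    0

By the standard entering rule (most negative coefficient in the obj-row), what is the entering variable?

Negative obj-row entries: x_1: -9, x_2: -2, x_3: -3, x_4: -5.
The most negative is -9 in column x_1, so x_1 enters.

x_1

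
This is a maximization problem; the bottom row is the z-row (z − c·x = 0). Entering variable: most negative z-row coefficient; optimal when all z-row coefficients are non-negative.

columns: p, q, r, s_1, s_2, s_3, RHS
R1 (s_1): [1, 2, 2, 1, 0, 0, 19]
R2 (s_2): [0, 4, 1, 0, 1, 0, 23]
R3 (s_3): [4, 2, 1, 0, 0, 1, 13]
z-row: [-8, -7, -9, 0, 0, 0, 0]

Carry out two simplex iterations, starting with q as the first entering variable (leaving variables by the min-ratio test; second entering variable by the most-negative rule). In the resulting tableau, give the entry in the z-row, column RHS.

Ratio test on column q — row 1: 19/2 = 19/2; row 2: 23/4 = 23/4; row 3: 13/2 = 13/2. Minimum is 23/4 at row 2 (s_2 leaves); pivot element 4.
Divide row 2 by 4; eliminate column q from the other rows.
Second iteration: most negative z-row entry is -8 in column p, so p enters.
Ratio test on column p — row 1: (15/2)/1 = 15/2; row 2: entry 0 ≤ 0; row 3: (3/2)/4 = 3/8. Minimum is 3/8 at row 3 (s_3 leaves); pivot element 4.
Divide row 3 by 4; eliminate column p from the other rows.
After both pivots, the entry at the z-row, column RHS is 173/4.

173/4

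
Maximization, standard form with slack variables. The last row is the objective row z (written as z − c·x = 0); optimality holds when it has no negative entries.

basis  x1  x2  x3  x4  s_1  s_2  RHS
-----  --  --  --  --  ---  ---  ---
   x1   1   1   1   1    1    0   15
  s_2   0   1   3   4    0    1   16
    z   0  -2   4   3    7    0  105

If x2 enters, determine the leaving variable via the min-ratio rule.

Column x2 entries and ratios — x1: 15/1 = 15; s_2: 16/1 = 16.
Smallest ratio is 15 in the row of x1, so x1 leaves.

x1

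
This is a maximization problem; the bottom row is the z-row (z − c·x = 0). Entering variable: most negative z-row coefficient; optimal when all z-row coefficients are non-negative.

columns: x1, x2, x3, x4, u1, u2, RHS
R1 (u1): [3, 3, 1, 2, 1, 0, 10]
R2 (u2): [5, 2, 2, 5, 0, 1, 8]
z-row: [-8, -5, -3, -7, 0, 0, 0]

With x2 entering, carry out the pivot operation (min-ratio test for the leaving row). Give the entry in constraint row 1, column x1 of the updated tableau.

Ratio test on column x2 — row 1: 10/3 = 10/3; row 2: 8/2 = 4. Minimum is 10/3 at row 1 (u1 leaves); pivot element 3.
Divide row 1 by 3; eliminate column x2 from the other rows.
In the new row 1, the x1 entry is the old entry divided by the pivot: 3/3 = 1.

1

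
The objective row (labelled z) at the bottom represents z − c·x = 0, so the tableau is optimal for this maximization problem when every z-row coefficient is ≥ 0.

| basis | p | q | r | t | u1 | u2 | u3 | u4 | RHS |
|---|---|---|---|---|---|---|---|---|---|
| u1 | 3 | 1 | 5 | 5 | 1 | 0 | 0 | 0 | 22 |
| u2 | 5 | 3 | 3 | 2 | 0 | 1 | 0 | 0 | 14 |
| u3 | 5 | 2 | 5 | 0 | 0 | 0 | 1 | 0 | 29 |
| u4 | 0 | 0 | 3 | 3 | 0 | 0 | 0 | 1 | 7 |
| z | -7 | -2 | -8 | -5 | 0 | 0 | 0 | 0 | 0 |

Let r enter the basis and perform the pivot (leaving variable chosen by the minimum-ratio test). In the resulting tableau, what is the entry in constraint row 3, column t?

Ratio test on column r — row 1: 22/5 = 22/5; row 2: 14/3 = 14/3; row 3: 29/5 = 29/5; row 4: 7/3 = 7/3. Minimum is 7/3 at row 4 (u4 leaves); pivot element 3.
Divide row 4 by 3; eliminate column r from the other rows.
Row 3 update in column t: 0 − 5·1 = -5.

-5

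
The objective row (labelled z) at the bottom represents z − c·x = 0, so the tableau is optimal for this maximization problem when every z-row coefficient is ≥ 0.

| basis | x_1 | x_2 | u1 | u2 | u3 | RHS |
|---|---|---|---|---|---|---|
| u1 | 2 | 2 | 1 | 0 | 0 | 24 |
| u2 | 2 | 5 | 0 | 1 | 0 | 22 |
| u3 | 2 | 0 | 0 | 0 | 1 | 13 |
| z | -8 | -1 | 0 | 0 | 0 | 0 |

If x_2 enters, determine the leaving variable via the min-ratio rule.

Column x_2 entries and ratios — u1: 24/2 = 12; u2: 22/5 = 22/5; u3: 0 ≤ 0, skip.
Smallest ratio is 22/5 in the row of u2, so u2 leaves.

u2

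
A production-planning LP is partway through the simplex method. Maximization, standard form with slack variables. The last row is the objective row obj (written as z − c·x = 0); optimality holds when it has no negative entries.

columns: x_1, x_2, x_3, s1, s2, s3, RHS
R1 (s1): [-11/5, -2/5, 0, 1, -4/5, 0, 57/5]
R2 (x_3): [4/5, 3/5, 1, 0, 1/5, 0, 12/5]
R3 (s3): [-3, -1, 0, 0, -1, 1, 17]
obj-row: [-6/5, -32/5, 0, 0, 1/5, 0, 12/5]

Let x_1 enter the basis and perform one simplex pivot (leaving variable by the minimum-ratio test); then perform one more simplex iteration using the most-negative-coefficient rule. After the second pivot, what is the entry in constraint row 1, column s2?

Ratio test on column x_1 — row 1: entry -11/5 ≤ 0; row 2: (12/5)/(4/5) = 3; row 3: entry -3 ≤ 0. Minimum is 3 at row 2 (x_3 leaves); pivot element 4/5.
Divide row 2 by 4/5; eliminate column x_1 from the other rows.
Second iteration: most negative obj-row entry is -11/2 in column x_2, so x_2 enters.
Ratio test on column x_2 — row 1: 18/(5/4) = 72/5; row 2: 3/(3/4) = 4; row 3: 26/(5/4) = 104/5. Minimum is 4 at row 2 (x_1 leaves); pivot element 3/4.
Divide row 2 by 3/4; eliminate column x_2 from the other rows.
After both pivots, the entry at constraint row 1, column s2 is -2/3.

-2/3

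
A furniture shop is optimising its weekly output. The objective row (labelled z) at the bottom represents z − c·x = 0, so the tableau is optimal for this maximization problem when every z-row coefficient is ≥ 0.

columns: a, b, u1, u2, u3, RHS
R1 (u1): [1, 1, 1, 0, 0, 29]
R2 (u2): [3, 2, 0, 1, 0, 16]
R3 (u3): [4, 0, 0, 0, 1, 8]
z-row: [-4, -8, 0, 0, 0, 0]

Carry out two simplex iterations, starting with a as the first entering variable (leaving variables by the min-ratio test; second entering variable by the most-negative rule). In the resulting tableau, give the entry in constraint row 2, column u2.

1/2

Ratio test on column a — row 1: 29/1 = 29; row 2: 16/3 = 16/3; row 3: 8/4 = 2. Minimum is 2 at row 3 (u3 leaves); pivot element 4.
Divide row 3 by 4; eliminate column a from the other rows.
Second iteration: most negative z-row entry is -8 in column b, so b enters.
Ratio test on column b — row 1: 27/1 = 27; row 2: 10/2 = 5; row 3: entry 0 ≤ 0. Minimum is 5 at row 2 (u2 leaves); pivot element 2.
Divide row 2 by 2; eliminate column b from the other rows.
After both pivots, the entry at constraint row 2, column u2 is 1/2.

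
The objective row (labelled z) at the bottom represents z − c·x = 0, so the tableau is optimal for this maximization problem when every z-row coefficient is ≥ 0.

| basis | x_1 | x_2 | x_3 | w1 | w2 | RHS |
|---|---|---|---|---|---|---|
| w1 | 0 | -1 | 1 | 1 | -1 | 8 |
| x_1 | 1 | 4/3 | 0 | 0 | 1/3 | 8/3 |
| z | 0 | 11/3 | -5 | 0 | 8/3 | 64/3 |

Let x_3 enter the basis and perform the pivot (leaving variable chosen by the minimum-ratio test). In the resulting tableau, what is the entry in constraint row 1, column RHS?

8

Ratio test on column x_3 — row 1: 8/1 = 8; row 2: entry 0 ≤ 0. Minimum is 8 at row 1 (w1 leaves); pivot element 1.
Divide row 1 by 1; eliminate column x_3 from the other rows.
In the new row 1, the RHS entry is the old entry divided by the pivot: 8/1 = 8.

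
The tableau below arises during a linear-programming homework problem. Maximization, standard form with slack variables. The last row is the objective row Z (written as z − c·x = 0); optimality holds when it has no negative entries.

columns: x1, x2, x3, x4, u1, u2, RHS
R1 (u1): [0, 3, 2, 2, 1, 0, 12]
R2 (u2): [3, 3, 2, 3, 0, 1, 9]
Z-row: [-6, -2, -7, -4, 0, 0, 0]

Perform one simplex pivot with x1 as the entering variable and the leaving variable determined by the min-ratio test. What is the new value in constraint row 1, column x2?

3

Ratio test on column x1 — row 1: entry 0 ≤ 0; row 2: 9/3 = 3. Minimum is 3 at row 2 (u2 leaves); pivot element 3.
Divide row 2 by 3; eliminate column x1 from the other rows.
Row 1 update in column x2: 3 − 0·1 = 3.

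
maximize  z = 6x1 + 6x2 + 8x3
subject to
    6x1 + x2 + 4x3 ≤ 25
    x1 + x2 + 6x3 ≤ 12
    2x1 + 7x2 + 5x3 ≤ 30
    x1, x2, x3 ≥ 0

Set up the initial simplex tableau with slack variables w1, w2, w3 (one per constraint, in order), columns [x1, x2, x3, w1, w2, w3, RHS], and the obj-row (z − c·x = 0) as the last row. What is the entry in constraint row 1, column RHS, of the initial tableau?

The RHS of constraint 1 is b_1 = 25.

25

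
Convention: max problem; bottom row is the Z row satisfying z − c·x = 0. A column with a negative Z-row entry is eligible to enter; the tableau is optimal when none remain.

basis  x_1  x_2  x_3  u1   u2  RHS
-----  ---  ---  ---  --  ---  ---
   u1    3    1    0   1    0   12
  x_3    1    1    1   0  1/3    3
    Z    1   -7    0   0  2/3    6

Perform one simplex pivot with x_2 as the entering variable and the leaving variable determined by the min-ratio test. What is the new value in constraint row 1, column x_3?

Ratio test on column x_2 — row 1: 12/1 = 12; row 2: 3/1 = 3. Minimum is 3 at row 2 (x_3 leaves); pivot element 1.
Divide row 2 by 1; eliminate column x_2 from the other rows.
Row 1 update in column x_3: 0 − 1·1 = -1.

-1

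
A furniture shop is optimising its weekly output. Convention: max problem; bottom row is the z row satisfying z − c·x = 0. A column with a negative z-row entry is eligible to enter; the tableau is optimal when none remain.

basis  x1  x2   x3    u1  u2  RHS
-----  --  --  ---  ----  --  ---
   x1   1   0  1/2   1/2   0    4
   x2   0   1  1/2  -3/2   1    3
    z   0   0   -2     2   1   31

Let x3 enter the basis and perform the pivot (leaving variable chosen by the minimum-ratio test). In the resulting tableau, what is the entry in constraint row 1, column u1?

2

Ratio test on column x3 — row 1: 4/(1/2) = 8; row 2: 3/(1/2) = 6. Minimum is 6 at row 2 (x2 leaves); pivot element 1/2.
Divide row 2 by 1/2; eliminate column x3 from the other rows.
Row 1 update in column u1: 1/2 − (1/2)·(-3) = 2.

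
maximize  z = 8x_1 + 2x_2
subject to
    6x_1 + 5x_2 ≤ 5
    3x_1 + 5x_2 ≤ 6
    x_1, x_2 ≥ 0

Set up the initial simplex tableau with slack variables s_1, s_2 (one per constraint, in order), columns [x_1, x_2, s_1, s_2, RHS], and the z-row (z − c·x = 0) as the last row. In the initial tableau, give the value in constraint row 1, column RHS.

5

The RHS of constraint 1 is b_1 = 5.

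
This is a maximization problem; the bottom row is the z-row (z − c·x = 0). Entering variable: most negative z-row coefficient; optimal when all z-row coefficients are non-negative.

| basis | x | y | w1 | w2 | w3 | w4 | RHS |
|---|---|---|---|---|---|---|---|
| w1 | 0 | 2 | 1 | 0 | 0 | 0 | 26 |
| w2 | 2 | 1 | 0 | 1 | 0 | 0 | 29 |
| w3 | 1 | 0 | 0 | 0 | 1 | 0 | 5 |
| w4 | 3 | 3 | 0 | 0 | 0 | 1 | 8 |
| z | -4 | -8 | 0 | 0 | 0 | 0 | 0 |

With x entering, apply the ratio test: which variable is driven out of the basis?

Column x entries and ratios — w1: 0 ≤ 0, skip; w2: 29/2 = 29/2; w3: 5/1 = 5; w4: 8/3 = 8/3.
Smallest ratio is 8/3 in the row of w4, so w4 leaves.

w4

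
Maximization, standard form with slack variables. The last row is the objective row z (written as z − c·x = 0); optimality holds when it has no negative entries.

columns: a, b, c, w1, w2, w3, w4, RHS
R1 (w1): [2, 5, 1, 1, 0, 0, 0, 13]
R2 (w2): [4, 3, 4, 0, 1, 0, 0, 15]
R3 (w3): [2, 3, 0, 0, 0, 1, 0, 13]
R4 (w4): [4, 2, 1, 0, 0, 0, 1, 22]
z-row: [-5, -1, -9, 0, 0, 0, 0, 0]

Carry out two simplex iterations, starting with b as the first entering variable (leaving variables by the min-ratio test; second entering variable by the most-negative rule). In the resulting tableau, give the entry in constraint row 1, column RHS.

37/17

Ratio test on column b — row 1: 13/5 = 13/5; row 2: 15/3 = 5; row 3: 13/3 = 13/3; row 4: 22/2 = 11. Minimum is 13/5 at row 1 (w1 leaves); pivot element 5.
Divide row 1 by 5; eliminate column b from the other rows.
Second iteration: most negative z-row entry is -44/5 in column c, so c enters.
Ratio test on column c — row 1: (13/5)/(1/5) = 13; row 2: (36/5)/(17/5) = 36/17; row 3: entry -3/5 ≤ 0; row 4: (84/5)/(3/5) = 28. Minimum is 36/17 at row 2 (w2 leaves); pivot element 17/5.
Divide row 2 by 17/5; eliminate column c from the other rows.
After both pivots, the entry at constraint row 1, column RHS is 37/17.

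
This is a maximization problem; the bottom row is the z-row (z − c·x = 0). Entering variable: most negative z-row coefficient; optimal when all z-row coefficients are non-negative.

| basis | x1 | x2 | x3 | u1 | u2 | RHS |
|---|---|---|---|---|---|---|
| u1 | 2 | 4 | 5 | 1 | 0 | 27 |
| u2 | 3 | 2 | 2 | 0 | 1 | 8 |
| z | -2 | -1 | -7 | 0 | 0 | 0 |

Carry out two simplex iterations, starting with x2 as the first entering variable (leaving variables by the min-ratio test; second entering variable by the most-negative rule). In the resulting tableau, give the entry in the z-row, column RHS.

Ratio test on column x2 — row 1: 27/4 = 27/4; row 2: 8/2 = 4. Minimum is 4 at row 2 (u2 leaves); pivot element 2.
Divide row 2 by 2; eliminate column x2 from the other rows.
Second iteration: most negative z-row entry is -6 in column x3, so x3 enters.
Ratio test on column x3 — row 1: 11/1 = 11; row 2: 4/1 = 4. Minimum is 4 at row 2 (x2 leaves); pivot element 1.
Divide row 2 by 1; eliminate column x3 from the other rows.
After both pivots, the entry at the z-row, column RHS is 28.

28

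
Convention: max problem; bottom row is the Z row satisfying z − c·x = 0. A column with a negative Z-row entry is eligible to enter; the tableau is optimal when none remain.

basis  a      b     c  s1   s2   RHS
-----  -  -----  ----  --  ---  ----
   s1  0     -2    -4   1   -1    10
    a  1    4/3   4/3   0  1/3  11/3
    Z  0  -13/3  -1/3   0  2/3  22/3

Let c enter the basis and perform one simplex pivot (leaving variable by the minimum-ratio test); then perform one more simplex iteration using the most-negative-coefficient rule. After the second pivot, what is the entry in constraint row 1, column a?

3/2

Ratio test on column c — row 1: entry -4 ≤ 0; row 2: (11/3)/(4/3) = 11/4. Minimum is 11/4 at row 2 (a leaves); pivot element 4/3.
Divide row 2 by 4/3; eliminate column c from the other rows.
Second iteration: most negative Z-row entry is -4 in column b, so b enters.
Ratio test on column b — row 1: 21/2 = 21/2; row 2: (11/4)/1 = 11/4. Minimum is 11/4 at row 2 (c leaves); pivot element 1.
Divide row 2 by 1; eliminate column b from the other rows.
After both pivots, the entry at constraint row 1, column a is 3/2.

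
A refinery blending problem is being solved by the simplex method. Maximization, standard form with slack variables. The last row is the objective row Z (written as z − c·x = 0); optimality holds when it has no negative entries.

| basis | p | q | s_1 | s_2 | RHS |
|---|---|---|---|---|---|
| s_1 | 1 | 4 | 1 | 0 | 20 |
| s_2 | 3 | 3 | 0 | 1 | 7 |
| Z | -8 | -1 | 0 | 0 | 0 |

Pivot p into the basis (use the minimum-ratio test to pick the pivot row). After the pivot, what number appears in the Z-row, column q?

7

Ratio test on column p — row 1: 20/1 = 20; row 2: 7/3 = 7/3. Minimum is 7/3 at row 2 (s_2 leaves); pivot element 3.
Divide row 2 by 3; eliminate column p from the other rows.
Z-row update in column q: -1 − (-8)·1 = 7.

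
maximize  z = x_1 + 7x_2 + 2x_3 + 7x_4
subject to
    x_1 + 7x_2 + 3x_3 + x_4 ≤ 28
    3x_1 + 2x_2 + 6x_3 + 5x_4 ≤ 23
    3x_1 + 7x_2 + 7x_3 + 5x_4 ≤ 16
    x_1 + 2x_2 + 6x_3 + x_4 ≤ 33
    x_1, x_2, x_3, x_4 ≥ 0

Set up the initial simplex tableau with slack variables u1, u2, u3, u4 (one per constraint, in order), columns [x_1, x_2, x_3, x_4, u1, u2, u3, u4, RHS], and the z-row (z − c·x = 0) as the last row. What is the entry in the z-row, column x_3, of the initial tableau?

-2

The z-row carries the negated objective coefficients: the x_3 entry is -2.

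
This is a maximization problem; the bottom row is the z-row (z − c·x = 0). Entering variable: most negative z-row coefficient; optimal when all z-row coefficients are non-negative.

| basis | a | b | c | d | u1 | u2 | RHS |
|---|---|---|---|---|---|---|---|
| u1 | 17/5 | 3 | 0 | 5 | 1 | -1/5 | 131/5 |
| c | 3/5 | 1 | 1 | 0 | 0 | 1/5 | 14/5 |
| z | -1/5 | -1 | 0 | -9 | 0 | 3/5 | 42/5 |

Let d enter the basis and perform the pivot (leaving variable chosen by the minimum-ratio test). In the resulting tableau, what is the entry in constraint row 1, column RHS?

131/25

Ratio test on column d — row 1: (131/5)/5 = 131/25; row 2: entry 0 ≤ 0. Minimum is 131/25 at row 1 (u1 leaves); pivot element 5.
Divide row 1 by 5; eliminate column d from the other rows.
In the new row 1, the RHS entry is the old entry divided by the pivot: (131/5)/5 = 131/25.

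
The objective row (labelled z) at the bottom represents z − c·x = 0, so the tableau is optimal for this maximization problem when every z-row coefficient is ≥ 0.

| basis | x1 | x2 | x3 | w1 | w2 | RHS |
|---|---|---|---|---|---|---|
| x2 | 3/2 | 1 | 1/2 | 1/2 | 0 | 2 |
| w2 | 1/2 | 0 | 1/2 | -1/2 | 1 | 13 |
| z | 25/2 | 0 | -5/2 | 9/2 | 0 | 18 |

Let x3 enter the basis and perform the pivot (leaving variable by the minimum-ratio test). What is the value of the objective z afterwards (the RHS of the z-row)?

Ratio test on column x3 — row 1: 2/(1/2) = 4; row 2: 13/(1/2) = 26. Minimum is 4 at row 1 (x2 leaves); pivot element 1/2.
Pivot on row 1; the z-row RHS becomes 18 − (-5/2)·4 = 28.

28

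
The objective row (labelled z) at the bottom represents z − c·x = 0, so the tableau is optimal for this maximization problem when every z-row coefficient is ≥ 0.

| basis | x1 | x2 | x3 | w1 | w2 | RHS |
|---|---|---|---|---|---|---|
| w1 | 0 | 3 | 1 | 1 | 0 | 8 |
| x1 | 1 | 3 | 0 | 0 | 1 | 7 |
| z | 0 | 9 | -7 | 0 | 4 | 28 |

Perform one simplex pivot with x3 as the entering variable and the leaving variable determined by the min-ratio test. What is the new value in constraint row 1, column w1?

1

Ratio test on column x3 — row 1: 8/1 = 8; row 2: entry 0 ≤ 0. Minimum is 8 at row 1 (w1 leaves); pivot element 1.
Divide row 1 by 1; eliminate column x3 from the other rows.
In the new row 1, the w1 entry is the old entry divided by the pivot: 1/1 = 1.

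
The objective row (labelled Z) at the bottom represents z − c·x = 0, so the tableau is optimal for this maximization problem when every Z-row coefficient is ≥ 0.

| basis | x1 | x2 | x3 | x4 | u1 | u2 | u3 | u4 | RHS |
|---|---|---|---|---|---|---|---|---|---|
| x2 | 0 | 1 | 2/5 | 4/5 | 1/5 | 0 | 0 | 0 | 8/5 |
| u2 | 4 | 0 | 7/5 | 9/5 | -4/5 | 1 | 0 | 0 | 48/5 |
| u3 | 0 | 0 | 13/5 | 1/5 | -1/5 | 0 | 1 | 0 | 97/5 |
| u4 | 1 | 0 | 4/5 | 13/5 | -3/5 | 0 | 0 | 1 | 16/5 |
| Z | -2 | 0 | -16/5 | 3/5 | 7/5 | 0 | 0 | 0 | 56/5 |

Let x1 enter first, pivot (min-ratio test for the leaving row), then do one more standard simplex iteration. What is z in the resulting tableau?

Ratio test on column x1 — row 1: entry 0 ≤ 0; row 2: (48/5)/4 = 12/5; row 3: entry 0 ≤ 0; row 4: (16/5)/1 = 16/5. Minimum is 12/5 at row 2 (u2 leaves); pivot element 4.
Pivot on row 2; the Z-row RHS becomes 56/5 − (-2)·(12/5) = 16.
Next entering variable (most negative Z-row entry -5/2): x3.
Ratio test on column x3 — row 1: (8/5)/(2/5) = 4; row 2: (12/5)/(7/20) = 48/7; row 3: (97/5)/(13/5) = 97/13; row 4: (4/5)/(9/20) = 16/9. Minimum is 16/9 at row 4 (u4 leaves); pivot element 9/20.
After the second pivot the Z-row RHS is 16 − (-5/2)·(16/9) = 184/9.

184/9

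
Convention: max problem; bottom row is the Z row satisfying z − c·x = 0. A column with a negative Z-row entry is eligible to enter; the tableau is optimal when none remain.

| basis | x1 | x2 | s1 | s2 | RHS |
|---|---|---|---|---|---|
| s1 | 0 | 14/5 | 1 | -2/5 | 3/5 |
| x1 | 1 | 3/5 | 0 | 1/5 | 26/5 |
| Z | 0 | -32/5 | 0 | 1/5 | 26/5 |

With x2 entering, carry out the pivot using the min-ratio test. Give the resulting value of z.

Ratio test on column x2 — row 1: (3/5)/(14/5) = 3/14; row 2: (26/5)/(3/5) = 26/3. Minimum is 3/14 at row 1 (s1 leaves); pivot element 14/5.
Pivot on row 1; the Z-row RHS becomes 26/5 − (-32/5)·(3/14) = 46/7.

46/7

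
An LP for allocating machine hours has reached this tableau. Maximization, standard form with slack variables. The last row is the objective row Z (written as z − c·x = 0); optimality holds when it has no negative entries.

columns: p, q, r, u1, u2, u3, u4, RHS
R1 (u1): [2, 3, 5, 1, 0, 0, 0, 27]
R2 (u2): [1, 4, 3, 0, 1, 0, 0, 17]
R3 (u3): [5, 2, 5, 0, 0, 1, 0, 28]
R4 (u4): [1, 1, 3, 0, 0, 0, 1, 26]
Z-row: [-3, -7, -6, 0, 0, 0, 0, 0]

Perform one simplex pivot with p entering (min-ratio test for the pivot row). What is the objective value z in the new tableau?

Ratio test on column p — row 1: 27/2 = 27/2; row 2: 17/1 = 17; row 3: 28/5 = 28/5; row 4: 26/1 = 26. Minimum is 28/5 at row 3 (u3 leaves); pivot element 5.
Pivot on row 3; the Z-row RHS becomes 0 − (-3)·(28/5) = 84/5.

84/5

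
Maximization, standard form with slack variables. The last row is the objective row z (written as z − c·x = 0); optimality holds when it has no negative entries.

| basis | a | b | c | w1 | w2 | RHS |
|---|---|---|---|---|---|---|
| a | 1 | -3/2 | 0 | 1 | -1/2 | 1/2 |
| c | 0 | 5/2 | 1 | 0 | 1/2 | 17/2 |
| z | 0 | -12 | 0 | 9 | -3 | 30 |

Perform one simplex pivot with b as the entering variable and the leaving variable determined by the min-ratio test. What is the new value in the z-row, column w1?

Ratio test on column b — row 1: entry -3/2 ≤ 0; row 2: (17/2)/(5/2) = 17/5. Minimum is 17/5 at row 2 (c leaves); pivot element 5/2.
Divide row 2 by 5/2; eliminate column b from the other rows.
z-row update in column w1: 9 − (-12)·0 = 9.

9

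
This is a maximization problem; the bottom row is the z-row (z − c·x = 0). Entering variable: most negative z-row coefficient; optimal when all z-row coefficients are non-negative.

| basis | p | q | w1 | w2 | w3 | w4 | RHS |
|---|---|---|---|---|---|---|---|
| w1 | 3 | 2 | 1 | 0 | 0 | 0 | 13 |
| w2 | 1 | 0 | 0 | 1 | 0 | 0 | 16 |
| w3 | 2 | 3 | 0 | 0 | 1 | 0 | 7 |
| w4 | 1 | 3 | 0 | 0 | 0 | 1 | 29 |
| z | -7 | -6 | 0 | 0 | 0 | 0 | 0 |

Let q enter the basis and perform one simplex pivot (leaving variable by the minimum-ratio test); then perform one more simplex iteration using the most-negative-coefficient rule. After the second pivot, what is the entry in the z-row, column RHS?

49/2

Ratio test on column q — row 1: 13/2 = 13/2; row 2: entry 0 ≤ 0; row 3: 7/3 = 7/3; row 4: 29/3 = 29/3. Minimum is 7/3 at row 3 (w3 leaves); pivot element 3.
Divide row 3 by 3; eliminate column q from the other rows.
Second iteration: most negative z-row entry is -3 in column p, so p enters.
Ratio test on column p — row 1: (25/3)/(5/3) = 5; row 2: 16/1 = 16; row 3: (7/3)/(2/3) = 7/2; row 4: entry -1 ≤ 0. Minimum is 7/2 at row 3 (q leaves); pivot element 2/3.
Divide row 3 by 2/3; eliminate column p from the other rows.
After both pivots, the entry at the z-row, column RHS is 49/2.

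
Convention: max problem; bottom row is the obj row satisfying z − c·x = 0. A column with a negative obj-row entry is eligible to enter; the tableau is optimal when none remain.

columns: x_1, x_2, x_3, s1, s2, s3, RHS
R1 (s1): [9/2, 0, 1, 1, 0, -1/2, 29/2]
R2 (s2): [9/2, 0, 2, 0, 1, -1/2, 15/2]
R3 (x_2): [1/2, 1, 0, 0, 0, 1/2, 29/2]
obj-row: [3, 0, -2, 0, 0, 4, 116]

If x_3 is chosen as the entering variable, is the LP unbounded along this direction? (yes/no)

Column x_3 has positive entries in row(s) 1, 2, so the ratio test bounds it — not unbounded.

no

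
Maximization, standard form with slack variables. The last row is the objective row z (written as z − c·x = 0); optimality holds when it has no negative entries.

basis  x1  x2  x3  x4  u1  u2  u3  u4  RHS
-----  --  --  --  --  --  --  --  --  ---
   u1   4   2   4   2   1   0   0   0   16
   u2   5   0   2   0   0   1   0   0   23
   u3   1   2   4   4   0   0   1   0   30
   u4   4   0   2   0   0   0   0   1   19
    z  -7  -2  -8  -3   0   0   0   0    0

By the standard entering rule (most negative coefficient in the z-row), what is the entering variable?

Negative z-row entries: x1: -7, x2: -2, x3: -8, x4: -3.
The most negative is -8 in column x3, so x3 enters.

x3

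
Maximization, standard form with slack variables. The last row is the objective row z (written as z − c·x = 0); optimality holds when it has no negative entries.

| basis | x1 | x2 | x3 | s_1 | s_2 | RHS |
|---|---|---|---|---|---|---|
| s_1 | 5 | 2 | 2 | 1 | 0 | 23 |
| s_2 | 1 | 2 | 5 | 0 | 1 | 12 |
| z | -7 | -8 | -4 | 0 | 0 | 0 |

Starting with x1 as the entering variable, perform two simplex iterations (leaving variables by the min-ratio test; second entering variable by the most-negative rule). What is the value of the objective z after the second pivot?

Ratio test on column x1 — row 1: 23/5 = 23/5; row 2: 12/1 = 12. Minimum is 23/5 at row 1 (s_1 leaves); pivot element 5.
Pivot on row 1; the z-row RHS becomes 0 − (-7)·(23/5) = 161/5.
Next entering variable (most negative z-row entry -26/5): x2.
Ratio test on column x2 — row 1: (23/5)/(2/5) = 23/2; row 2: (37/5)/(8/5) = 37/8. Minimum is 37/8 at row 2 (s_2 leaves); pivot element 8/5.
After the second pivot the z-row RHS is 161/5 − (-26/5)·(37/8) = 225/4.

225/4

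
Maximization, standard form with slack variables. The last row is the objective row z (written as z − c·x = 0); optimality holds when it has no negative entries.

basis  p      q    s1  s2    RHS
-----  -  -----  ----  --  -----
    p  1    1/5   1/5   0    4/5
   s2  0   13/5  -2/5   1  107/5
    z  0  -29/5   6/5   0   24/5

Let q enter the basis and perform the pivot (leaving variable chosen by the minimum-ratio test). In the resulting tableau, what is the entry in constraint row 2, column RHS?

Ratio test on column q — row 1: (4/5)/(1/5) = 4; row 2: (107/5)/(13/5) = 107/13. Minimum is 4 at row 1 (p leaves); pivot element 1/5.
Divide row 1 by 1/5; eliminate column q from the other rows.
Row 2 update in column RHS: 107/5 − (13/5)·4 = 11.

11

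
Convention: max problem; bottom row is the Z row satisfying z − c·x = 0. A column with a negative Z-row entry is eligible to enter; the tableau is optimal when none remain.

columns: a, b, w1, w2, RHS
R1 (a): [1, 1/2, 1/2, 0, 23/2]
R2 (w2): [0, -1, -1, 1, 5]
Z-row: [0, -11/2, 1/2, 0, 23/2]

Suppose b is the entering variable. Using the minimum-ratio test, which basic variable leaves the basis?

Column b entries and ratios — a: (23/2)/(1/2) = 23; w2: -1 ≤ 0, skip.
Smallest ratio is 23 in the row of a, so a leaves.

a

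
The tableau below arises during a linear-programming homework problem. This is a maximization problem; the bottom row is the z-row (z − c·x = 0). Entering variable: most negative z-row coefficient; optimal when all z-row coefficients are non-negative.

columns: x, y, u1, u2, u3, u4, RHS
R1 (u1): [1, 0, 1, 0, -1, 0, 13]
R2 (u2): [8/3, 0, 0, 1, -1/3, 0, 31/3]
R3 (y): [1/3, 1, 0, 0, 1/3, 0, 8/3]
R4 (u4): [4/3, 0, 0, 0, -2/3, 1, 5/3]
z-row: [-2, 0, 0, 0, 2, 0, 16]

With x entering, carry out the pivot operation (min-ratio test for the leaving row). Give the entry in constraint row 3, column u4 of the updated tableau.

-1/4

Ratio test on column x — row 1: 13/1 = 13; row 2: (31/3)/(8/3) = 31/8; row 3: (8/3)/(1/3) = 8; row 4: (5/3)/(4/3) = 5/4. Minimum is 5/4 at row 4 (u4 leaves); pivot element 4/3.
Divide row 4 by 4/3; eliminate column x from the other rows.
Row 3 update in column u4: 0 − (1/3)·(3/4) = -1/4.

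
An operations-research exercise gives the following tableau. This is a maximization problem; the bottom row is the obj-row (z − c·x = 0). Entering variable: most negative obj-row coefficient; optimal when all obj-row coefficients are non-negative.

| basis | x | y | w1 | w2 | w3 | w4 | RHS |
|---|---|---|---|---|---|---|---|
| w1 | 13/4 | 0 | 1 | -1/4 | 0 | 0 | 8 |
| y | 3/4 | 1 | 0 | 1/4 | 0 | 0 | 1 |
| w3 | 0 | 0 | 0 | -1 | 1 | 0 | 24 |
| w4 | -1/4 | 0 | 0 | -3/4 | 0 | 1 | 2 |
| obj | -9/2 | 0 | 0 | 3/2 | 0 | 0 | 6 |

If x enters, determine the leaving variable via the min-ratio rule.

Column x entries and ratios — w1: 8/(13/4) = 32/13; y: 1/(3/4) = 4/3; w3: 0 ≤ 0, skip; w4: -1/4 ≤ 0, skip.
Smallest ratio is 4/3 in the row of y, so y leaves.

y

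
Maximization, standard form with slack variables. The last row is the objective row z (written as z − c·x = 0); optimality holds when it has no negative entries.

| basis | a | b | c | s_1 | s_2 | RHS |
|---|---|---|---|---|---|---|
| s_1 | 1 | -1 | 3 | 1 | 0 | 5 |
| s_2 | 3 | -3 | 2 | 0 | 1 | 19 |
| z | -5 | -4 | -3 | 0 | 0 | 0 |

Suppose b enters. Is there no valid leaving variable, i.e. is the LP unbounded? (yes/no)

yes

Every constraint-row entry in column b is ≤ 0, so increasing b is unbounded.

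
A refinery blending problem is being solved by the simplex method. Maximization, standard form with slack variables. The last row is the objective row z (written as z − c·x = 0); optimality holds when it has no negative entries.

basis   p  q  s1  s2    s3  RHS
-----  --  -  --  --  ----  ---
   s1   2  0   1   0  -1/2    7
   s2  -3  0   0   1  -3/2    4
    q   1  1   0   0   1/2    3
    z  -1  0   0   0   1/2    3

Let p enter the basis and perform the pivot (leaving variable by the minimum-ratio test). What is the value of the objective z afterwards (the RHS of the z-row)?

6

Ratio test on column p — row 1: 7/2 = 7/2; row 2: entry -3 ≤ 0; row 3: 3/1 = 3. Minimum is 3 at row 3 (q leaves); pivot element 1.
Pivot on row 3; the z-row RHS becomes 3 − (-1)·3 = 6.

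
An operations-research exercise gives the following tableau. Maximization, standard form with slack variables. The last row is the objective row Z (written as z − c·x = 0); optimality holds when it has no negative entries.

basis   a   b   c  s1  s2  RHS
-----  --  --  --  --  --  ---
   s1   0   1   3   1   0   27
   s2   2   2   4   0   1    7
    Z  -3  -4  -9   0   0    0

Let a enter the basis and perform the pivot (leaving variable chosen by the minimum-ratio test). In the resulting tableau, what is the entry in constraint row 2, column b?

Ratio test on column a — row 1: entry 0 ≤ 0; row 2: 7/2 = 7/2. Minimum is 7/2 at row 2 (s2 leaves); pivot element 2.
Divide row 2 by 2; eliminate column a from the other rows.
In the new row 2, the b entry is the old entry divided by the pivot: 2/2 = 1.

1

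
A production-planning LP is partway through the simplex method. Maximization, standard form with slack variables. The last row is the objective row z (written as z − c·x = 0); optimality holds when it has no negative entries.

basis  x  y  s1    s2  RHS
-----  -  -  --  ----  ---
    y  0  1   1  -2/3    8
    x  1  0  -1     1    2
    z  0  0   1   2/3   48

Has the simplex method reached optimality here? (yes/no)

Every z-row coefficient is ≥ 0, so the tableau is optimal.

yes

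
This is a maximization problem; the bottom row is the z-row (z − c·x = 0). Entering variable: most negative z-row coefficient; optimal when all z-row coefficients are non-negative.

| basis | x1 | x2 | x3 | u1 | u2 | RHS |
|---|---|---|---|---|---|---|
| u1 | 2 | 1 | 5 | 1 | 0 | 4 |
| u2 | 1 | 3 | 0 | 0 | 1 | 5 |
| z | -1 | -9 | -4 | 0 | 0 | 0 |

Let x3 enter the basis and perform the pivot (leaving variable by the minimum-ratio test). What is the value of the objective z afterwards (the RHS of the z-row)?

Ratio test on column x3 — row 1: 4/5 = 4/5; row 2: entry 0 ≤ 0. Minimum is 4/5 at row 1 (u1 leaves); pivot element 5.
Pivot on row 1; the z-row RHS becomes 0 − (-4)·(4/5) = 16/5.

16/5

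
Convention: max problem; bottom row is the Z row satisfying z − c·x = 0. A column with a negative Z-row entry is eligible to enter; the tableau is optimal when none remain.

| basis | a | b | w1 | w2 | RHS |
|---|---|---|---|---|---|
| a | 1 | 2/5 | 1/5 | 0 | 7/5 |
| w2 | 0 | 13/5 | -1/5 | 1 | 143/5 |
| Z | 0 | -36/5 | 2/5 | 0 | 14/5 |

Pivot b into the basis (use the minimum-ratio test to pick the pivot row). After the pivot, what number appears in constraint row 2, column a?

-13/2

Ratio test on column b — row 1: (7/5)/(2/5) = 7/2; row 2: (143/5)/(13/5) = 11. Minimum is 7/2 at row 1 (a leaves); pivot element 2/5.
Divide row 1 by 2/5; eliminate column b from the other rows.
Row 2 update in column a: 0 − (13/5)·(5/2) = -13/2.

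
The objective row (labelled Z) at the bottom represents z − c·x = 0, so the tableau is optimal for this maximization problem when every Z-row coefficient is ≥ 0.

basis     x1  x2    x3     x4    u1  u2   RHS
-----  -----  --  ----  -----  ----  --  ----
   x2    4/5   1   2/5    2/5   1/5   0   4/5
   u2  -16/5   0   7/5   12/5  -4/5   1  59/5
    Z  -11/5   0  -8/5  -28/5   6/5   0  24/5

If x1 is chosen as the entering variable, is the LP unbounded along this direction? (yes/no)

no

Column x1 has positive entries in row(s) 1, so the ratio test bounds it — not unbounded.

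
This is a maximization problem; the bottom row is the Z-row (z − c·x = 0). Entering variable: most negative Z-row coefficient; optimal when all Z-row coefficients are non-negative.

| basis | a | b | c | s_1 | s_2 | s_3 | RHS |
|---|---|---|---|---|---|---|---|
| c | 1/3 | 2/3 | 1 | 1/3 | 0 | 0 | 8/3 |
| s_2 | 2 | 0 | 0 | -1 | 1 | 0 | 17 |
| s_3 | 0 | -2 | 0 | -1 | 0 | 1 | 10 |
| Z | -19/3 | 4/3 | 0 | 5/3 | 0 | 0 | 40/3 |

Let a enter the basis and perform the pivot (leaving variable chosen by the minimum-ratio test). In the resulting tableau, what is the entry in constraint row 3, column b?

-2

Ratio test on column a — row 1: (8/3)/(1/3) = 8; row 2: 17/2 = 17/2; row 3: entry 0 ≤ 0. Minimum is 8 at row 1 (c leaves); pivot element 1/3.
Divide row 1 by 1/3; eliminate column a from the other rows.
Row 3 update in column b: -2 − 0·2 = -2.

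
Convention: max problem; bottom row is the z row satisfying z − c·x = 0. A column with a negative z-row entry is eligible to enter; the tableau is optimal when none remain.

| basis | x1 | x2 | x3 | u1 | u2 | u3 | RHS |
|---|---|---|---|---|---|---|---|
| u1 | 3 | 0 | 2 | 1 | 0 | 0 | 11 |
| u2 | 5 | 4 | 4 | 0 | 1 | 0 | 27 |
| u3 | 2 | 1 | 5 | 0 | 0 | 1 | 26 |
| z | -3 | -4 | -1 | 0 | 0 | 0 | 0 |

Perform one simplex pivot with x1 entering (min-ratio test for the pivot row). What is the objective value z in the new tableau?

Ratio test on column x1 — row 1: 11/3 = 11/3; row 2: 27/5 = 27/5; row 3: 26/2 = 13. Minimum is 11/3 at row 1 (u1 leaves); pivot element 3.
Pivot on row 1; the z-row RHS becomes 0 − (-3)·(11/3) = 11.

11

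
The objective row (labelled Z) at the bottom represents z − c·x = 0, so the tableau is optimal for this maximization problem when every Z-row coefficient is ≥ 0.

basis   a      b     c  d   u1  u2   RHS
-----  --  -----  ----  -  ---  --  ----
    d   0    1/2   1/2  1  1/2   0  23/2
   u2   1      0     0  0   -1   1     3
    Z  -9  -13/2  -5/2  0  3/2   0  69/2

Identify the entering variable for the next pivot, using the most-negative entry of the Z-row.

a

Negative Z-row entries: a: -9, b: -13/2, c: -5/2.
The most negative is -9 in column a, so a enters.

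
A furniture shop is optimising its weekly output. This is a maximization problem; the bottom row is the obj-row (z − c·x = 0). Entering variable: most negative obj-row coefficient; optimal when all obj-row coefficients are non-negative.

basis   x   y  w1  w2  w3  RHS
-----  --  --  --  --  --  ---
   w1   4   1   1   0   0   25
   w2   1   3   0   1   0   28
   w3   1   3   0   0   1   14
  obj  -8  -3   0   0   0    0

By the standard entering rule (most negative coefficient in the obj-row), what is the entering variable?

Negative obj-row entries: x: -8, y: -3.
The most negative is -8 in column x, so x enters.

x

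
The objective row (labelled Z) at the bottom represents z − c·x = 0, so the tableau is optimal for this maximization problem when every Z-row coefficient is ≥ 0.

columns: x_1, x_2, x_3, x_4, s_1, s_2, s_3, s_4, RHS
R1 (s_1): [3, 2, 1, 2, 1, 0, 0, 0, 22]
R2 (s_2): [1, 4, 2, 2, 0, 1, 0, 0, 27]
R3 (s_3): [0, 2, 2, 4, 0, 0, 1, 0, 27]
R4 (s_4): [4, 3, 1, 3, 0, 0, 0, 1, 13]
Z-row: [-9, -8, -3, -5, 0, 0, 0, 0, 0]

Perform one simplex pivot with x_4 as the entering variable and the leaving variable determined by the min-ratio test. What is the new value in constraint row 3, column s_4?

-4/3

Ratio test on column x_4 — row 1: 22/2 = 11; row 2: 27/2 = 27/2; row 3: 27/4 = 27/4; row 4: 13/3 = 13/3. Minimum is 13/3 at row 4 (s_4 leaves); pivot element 3.
Divide row 4 by 3; eliminate column x_4 from the other rows.
Row 3 update in column s_4: 0 − 4·(1/3) = -4/3.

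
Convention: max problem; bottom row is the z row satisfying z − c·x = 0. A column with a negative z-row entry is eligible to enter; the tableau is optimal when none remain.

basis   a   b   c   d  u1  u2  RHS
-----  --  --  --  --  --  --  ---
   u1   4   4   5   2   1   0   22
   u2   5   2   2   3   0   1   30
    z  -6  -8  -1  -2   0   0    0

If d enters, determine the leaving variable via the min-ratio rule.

u2

Column d entries and ratios — u1: 22/2 = 11; u2: 30/3 = 10.
Smallest ratio is 10 in the row of u2, so u2 leaves.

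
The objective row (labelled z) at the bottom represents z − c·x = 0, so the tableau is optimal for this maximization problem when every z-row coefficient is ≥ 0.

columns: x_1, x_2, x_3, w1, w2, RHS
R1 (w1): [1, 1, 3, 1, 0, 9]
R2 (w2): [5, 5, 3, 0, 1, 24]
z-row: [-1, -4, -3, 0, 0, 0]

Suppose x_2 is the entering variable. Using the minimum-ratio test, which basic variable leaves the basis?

Column x_2 entries and ratios — w1: 9/1 = 9; w2: 24/5 = 24/5.
Smallest ratio is 24/5 in the row of w2, so w2 leaves.

w2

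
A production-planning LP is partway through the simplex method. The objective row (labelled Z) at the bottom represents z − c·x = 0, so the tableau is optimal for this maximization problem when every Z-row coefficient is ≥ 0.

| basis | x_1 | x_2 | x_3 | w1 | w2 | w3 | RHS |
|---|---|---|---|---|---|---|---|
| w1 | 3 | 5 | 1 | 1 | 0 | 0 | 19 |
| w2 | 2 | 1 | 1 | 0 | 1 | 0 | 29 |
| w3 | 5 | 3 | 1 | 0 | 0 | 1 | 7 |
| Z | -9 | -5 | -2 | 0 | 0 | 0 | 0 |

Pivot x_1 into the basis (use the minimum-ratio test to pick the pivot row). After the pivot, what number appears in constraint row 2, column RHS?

131/5

Ratio test on column x_1 — row 1: 19/3 = 19/3; row 2: 29/2 = 29/2; row 3: 7/5 = 7/5. Minimum is 7/5 at row 3 (w3 leaves); pivot element 5.
Divide row 3 by 5; eliminate column x_1 from the other rows.
Row 2 update in column RHS: 29 − 2·(7/5) = 131/5.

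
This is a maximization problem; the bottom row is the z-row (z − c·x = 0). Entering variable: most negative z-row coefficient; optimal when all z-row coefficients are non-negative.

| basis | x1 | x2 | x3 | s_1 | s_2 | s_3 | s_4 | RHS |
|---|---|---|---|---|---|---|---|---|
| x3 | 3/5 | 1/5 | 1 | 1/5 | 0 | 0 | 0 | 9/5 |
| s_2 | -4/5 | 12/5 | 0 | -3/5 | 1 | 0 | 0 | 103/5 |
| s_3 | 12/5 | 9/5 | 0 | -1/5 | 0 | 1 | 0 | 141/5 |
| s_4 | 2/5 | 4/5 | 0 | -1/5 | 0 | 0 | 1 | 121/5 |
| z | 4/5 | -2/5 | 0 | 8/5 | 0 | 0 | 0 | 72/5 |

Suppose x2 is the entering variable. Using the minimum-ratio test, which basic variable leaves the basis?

s_2

Column x2 entries and ratios — x3: (9/5)/(1/5) = 9; s_2: (103/5)/(12/5) = 103/12; s_3: (141/5)/(9/5) = 47/3; s_4: (121/5)/(4/5) = 121/4.
Smallest ratio is 103/12 in the row of s_2, so s_2 leaves.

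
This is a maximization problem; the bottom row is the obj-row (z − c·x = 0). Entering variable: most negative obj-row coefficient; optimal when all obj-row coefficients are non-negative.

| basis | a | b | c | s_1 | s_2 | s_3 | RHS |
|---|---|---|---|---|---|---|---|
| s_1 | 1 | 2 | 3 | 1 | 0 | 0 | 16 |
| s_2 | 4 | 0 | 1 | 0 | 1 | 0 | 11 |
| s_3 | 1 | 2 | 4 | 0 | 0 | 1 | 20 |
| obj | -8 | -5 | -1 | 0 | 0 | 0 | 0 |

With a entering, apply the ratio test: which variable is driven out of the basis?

Column a entries and ratios — s_1: 16/1 = 16; s_2: 11/4 = 11/4; s_3: 20/1 = 20.
Smallest ratio is 11/4 in the row of s_2, so s_2 leaves.

s_2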